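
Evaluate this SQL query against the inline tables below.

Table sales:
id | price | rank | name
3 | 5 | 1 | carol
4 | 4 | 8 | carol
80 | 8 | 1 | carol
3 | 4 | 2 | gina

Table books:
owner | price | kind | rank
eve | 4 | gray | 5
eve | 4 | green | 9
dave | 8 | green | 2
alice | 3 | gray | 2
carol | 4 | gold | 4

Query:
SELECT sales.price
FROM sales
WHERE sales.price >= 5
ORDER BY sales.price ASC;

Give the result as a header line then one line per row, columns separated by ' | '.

After WHERE (2 rows):
sales.id | sales.price | sales.rank | sales.name
3 | 5 | 1 | carol
80 | 8 | 1 | carol
After SELECT (2 rows):
sales.price
5
8
After ORDER BY (2 rows):
sales.price
5
8

== RESULT ==
sales.price
5
8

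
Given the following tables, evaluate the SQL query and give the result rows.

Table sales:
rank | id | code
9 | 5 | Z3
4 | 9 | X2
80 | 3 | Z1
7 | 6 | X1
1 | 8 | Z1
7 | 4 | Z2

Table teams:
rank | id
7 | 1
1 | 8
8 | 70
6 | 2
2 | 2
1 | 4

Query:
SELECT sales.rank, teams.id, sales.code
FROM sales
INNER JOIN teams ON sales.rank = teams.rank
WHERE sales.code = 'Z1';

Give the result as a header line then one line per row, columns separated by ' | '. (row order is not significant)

After JOIN teams (4 rows):
sales.rank | sales.id | sales.code | teams.rank | teams.id
7 | 6 | X1 | 7 | 1
1 | 8 | Z1 | 1 | 8
1 | 8 | Z1 | 1 | 4
7 | 4 | Z2 | 7 | 1
After WHERE (2 rows):
sales.rank | sales.id | sales.code | teams.rank | teams.id
1 | 8 | Z1 | 1 | 8
1 | 8 | Z1 | 1 | 4
After SELECT (2 rows):
sales.rank | teams.id | sales.code
1 | 8 | Z1
1 | 4 | Z1

== RESULT ==
sales.rank | teams.id | sales.code
1 | 8 | Z1
1 | 4 | Z1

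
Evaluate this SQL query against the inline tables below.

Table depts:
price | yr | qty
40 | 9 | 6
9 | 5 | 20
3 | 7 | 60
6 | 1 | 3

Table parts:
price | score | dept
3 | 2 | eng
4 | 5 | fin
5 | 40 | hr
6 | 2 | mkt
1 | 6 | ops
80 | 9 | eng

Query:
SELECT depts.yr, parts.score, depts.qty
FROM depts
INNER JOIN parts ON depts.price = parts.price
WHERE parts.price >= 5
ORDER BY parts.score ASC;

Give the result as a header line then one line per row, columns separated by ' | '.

After JOIN parts (2 rows):
depts.price | depts.yr | depts.qty | parts.price | parts.score | parts.dept
3 | 7 | 60 | 3 | 2 | eng
6 | 1 | 3 | 6 | 2 | mkt
After WHERE (1 rows):
depts.price | depts.yr | depts.qty | parts.price | parts.score | parts.dept
6 | 1 | 3 | 6 | 2 | mkt
After SELECT (1 rows):
depts.yr | parts.score | depts.qty
1 | 2 | 3
After ORDER BY (1 rows):
depts.yr | parts.score | depts.qty
1 | 2 | 3

== RESULT ==
depts.yr | parts.score | depts.qty
1 | 2 | 3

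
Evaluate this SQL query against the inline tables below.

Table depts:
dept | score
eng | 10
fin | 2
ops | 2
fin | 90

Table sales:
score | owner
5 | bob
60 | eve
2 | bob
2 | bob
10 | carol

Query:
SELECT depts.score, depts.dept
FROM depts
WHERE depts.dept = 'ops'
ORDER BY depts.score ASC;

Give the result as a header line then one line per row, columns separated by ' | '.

== RESULT ==
depts.score | depts.dept
2 | ops

Derivation:
After WHERE (1 rows):
depts.dept | depts.score
ops | 2
After SELECT (1 rows):
depts.score | depts.dept
2 | ops
After ORDER BY (1 rows):
depts.score | depts.dept
2 | ops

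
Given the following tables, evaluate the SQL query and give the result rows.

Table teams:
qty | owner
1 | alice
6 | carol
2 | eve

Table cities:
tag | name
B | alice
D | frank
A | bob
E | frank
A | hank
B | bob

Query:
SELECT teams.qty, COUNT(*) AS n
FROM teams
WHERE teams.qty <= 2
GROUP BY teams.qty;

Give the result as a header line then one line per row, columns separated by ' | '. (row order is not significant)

== RESULT ==
teams.qty | n
1 | 1
2 | 1

Derivation:
After WHERE (2 rows):
teams.qty | teams.owner
1 | alice
2 | eve
After GROUP BY (2 rows):
teams.qty | n
1 | 1
2 | 1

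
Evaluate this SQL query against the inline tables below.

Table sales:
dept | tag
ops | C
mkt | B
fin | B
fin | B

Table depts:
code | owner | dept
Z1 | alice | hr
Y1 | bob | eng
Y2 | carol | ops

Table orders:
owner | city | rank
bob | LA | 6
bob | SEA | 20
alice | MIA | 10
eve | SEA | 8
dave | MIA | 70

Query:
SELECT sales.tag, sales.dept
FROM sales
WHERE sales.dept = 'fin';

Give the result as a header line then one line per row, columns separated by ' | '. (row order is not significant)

== RESULT ==
sales.tag | sales.dept
B | fin
B | fin

Derivation:
After WHERE (2 rows):
sales.dept | sales.tag
fin | B
fin | B
After SELECT (2 rows):
sales.tag | sales.dept
B | fin
B | fin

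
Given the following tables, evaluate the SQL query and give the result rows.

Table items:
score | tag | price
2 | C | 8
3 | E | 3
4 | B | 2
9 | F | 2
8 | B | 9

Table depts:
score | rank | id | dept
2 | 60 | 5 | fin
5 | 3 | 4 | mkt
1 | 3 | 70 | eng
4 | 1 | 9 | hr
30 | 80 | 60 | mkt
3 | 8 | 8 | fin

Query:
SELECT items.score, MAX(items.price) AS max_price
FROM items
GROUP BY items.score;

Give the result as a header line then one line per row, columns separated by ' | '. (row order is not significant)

== RESULT ==
items.score | max_price
2 | 8
3 | 3
4 | 2
9 | 2
8 | 9

Derivation:
After GROUP BY (5 rows):
items.score | max_price
2 | 8
3 | 3
4 | 2
9 | 2
8 | 9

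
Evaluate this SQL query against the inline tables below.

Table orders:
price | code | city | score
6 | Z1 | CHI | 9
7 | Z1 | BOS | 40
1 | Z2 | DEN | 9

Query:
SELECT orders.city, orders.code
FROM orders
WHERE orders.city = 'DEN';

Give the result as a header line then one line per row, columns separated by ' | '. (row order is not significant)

After WHERE (1 rows):
orders.price | orders.code | orders.city | orders.score
1 | Z2 | DEN | 9
After SELECT (1 rows):
orders.city | orders.code
DEN | Z2

== RESULT ==
orders.city | orders.code
DEN | Z2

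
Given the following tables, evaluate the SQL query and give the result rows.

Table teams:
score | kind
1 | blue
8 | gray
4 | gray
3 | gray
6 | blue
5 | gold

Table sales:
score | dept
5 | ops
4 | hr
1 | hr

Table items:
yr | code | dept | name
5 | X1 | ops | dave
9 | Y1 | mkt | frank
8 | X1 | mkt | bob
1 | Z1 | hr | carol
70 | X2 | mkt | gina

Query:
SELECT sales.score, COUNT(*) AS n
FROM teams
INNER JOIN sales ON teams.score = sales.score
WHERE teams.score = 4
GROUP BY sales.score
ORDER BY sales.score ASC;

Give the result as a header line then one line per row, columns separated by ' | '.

After JOIN sales (3 rows):
teams.score | teams.kind | sales.score | sales.dept
1 | blue | 1 | hr
4 | gray | 4 | hr
5 | gold | 5 | ops
After WHERE (1 rows):
teams.score | teams.kind | sales.score | sales.dept
4 | gray | 4 | hr
After GROUP BY (1 rows):
sales.score | n
4 | 1
After ORDER BY (1 rows):
sales.score | n
4 | 1

== RESULT ==
sales.score | n
4 | 1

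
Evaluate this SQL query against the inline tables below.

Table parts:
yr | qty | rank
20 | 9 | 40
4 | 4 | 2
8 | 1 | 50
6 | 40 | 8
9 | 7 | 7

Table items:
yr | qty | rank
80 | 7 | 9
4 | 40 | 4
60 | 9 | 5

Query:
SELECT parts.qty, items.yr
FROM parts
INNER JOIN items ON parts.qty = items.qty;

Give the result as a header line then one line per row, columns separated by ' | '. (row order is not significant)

== RESULT ==
parts.qty | items.yr
9 | 60
40 | 4
7 | 80

Derivation:
After JOIN items (3 rows):
parts.yr | parts.qty | parts.rank | items.yr | items.qty | items.rank
20 | 9 | 40 | 60 | 9 | 5
6 | 40 | 8 | 4 | 40 | 4
9 | 7 | 7 | 80 | 7 | 9
After SELECT (3 rows):
parts.qty | items.yr
9 | 60
40 | 4
7 | 80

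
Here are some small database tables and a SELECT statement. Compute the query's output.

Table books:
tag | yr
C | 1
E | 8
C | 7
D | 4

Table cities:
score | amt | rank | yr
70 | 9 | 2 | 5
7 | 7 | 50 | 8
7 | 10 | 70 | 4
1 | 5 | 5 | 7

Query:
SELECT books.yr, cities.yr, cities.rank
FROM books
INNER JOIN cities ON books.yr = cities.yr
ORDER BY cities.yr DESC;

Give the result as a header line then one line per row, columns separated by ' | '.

After JOIN cities (3 rows):
books.tag | books.yr | cities.score | cities.amt | cities.rank | cities.yr
E | 8 | 7 | 7 | 50 | 8
C | 7 | 1 | 5 | 5 | 7
D | 4 | 7 | 10 | 70 | 4
After SELECT (3 rows):
books.yr | cities.yr | cities.rank
8 | 8 | 50
7 | 7 | 5
4 | 4 | 70
After ORDER BY (3 rows):
books.yr | cities.yr | cities.rank
8 | 8 | 50
7 | 7 | 5
4 | 4 | 70

== RESULT ==
books.yr | cities.yr | cities.rank
8 | 8 | 50
7 | 7 | 5
4 | 4 | 70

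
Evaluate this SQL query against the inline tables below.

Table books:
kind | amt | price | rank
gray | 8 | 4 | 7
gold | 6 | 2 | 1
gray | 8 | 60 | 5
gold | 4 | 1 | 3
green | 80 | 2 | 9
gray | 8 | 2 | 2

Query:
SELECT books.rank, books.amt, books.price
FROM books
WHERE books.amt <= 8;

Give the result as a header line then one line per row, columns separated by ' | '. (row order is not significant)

== RESULT ==
books.rank | books.amt | books.price
7 | 8 | 4
1 | 6 | 2
5 | 8 | 60
3 | 4 | 1
2 | 8 | 2

Derivation:
After WHERE (5 rows):
books.kind | books.amt | books.price | books.rank
gray | 8 | 4 | 7
gold | 6 | 2 | 1
gray | 8 | 60 | 5
gold | 4 | 1 | 3
gray | 8 | 2 | 2
After SELECT (5 rows):
books.rank | books.amt | books.price
7 | 8 | 4
1 | 6 | 2
5 | 8 | 60
3 | 4 | 1
2 | 8 | 2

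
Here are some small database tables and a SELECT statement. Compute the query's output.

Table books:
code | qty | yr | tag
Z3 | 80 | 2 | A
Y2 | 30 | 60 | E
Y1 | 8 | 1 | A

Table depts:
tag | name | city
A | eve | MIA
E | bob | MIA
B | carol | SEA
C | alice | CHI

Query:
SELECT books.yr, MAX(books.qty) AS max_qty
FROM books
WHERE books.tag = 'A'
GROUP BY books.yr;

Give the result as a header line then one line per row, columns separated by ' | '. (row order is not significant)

After WHERE (2 rows):
books.code | books.qty | books.yr | books.tag
Z3 | 80 | 2 | A
Y1 | 8 | 1 | A
After GROUP BY (2 rows):
books.yr | max_qty
2 | 80
1 | 8

== RESULT ==
books.yr | max_qty
2 | 80
1 | 8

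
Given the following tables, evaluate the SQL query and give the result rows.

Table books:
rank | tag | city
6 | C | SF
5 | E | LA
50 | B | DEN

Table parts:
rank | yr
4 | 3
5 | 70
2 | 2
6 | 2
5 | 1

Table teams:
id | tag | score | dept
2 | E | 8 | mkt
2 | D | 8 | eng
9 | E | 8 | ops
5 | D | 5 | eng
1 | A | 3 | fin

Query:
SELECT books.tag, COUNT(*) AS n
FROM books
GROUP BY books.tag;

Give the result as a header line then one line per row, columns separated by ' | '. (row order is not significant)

== RESULT ==
books.tag | n
C | 1
E | 1
B | 1

Derivation:
After GROUP BY (3 rows):
books.tag | n
C | 1
E | 1
B | 1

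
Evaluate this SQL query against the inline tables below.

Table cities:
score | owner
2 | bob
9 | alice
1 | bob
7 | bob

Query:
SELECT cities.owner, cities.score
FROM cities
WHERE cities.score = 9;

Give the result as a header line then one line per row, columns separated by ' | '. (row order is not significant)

After WHERE (1 rows):
cities.score | cities.owner
9 | alice
After SELECT (1 rows):
cities.owner | cities.score
alice | 9

== RESULT ==
cities.owner | cities.score
alice | 9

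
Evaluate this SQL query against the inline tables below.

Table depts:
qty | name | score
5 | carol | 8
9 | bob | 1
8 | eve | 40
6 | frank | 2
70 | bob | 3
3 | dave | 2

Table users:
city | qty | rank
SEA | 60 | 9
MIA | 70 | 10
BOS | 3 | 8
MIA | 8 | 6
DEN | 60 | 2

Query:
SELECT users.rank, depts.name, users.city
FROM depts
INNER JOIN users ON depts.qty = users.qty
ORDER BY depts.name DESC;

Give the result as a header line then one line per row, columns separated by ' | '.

After JOIN users (3 rows):
depts.qty | depts.name | depts.score | users.city | users.qty | users.rank
8 | eve | 40 | MIA | 8 | 6
70 | bob | 3 | MIA | 70 | 10
3 | dave | 2 | BOS | 3 | 8
After SELECT (3 rows):
users.rank | depts.name | users.city
6 | eve | MIA
10 | bob | MIA
8 | dave | BOS
After ORDER BY (3 rows):
users.rank | depts.name | users.city
6 | eve | MIA
8 | dave | BOS
10 | bob | MIA

== RESULT ==
users.rank | depts.name | users.city
6 | eve | MIA
8 | dave | BOS
10 | bob | MIA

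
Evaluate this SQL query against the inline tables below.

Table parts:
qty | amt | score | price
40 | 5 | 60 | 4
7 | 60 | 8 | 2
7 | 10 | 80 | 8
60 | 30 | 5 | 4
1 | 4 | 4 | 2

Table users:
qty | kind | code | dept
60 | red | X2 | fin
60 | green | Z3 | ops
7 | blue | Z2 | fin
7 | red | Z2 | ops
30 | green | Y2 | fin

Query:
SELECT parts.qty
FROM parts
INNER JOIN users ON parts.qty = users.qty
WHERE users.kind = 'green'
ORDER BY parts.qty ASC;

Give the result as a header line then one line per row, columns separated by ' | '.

After JOIN users (6 rows):
parts.qty | parts.amt | parts.score | parts.price | users.qty | users.kind | users.code | users.dept
7 | 60 | 8 | 2 | 7 | blue | Z2 | fin
7 | 60 | 8 | 2 | 7 | red | Z2 | ops
7 | 10 | 80 | 8 | 7 | blue | Z2 | fin
7 | 10 | 80 | 8 | 7 | red | Z2 | ops
60 | 30 | 5 | 4 | 60 | red | X2 | fin
60 | 30 | 5 | 4 | 60 | green | Z3 | ops
After WHERE (1 rows):
parts.qty | parts.amt | parts.score | parts.price | users.qty | users.kind | users.code | users.dept
60 | 30 | 5 | 4 | 60 | green | Z3 | ops
After SELECT (1 rows):
parts.qty
60
After ORDER BY (1 rows):
parts.qty
60

== RESULT ==
parts.qty
60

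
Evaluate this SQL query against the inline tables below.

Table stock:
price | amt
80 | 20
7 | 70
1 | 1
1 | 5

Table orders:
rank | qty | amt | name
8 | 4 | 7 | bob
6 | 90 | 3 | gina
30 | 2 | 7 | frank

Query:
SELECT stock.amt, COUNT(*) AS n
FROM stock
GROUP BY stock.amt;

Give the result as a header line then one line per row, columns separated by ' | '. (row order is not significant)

After GROUP BY (4 rows):
stock.amt | n
20 | 1
70 | 1
1 | 1
5 | 1

== RESULT ==
stock.amt | n
20 | 1
70 | 1
1 | 1
5 | 1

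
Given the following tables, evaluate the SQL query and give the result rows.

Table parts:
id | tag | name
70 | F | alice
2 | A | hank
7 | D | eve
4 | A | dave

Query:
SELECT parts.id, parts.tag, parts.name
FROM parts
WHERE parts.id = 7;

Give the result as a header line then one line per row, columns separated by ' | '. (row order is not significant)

After WHERE (1 rows):
parts.id | parts.tag | parts.name
7 | D | eve
After SELECT (1 rows):
parts.id | parts.tag | parts.name
7 | D | eve

== RESULT ==
parts.id | parts.tag | parts.name
7 | D | eve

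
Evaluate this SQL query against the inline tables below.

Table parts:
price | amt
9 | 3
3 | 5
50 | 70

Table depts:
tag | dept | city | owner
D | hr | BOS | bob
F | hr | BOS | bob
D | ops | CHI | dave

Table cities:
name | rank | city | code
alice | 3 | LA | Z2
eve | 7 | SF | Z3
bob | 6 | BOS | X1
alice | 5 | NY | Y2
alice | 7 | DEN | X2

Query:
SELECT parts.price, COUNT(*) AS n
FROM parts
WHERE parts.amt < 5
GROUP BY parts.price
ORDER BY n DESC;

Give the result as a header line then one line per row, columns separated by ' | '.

After WHERE (1 rows):
parts.price | parts.amt
9 | 3
After GROUP BY (1 rows):
parts.price | n
9 | 1
After ORDER BY (1 rows):
parts.price | n
9 | 1

== RESULT ==
parts.price | n
9 | 1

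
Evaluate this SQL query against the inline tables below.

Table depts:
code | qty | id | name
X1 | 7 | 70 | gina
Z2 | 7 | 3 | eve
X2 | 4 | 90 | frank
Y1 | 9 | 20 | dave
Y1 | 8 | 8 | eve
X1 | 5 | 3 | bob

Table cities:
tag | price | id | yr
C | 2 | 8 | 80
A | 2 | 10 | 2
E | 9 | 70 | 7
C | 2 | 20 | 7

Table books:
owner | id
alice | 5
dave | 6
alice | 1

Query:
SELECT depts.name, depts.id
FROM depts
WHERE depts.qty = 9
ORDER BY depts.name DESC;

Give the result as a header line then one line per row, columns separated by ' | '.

== RESULT ==
depts.name | depts.id
dave | 20

Derivation:
After WHERE (1 rows):
depts.code | depts.qty | depts.id | depts.name
Y1 | 9 | 20 | dave
After SELECT (1 rows):
depts.name | depts.id
dave | 20
After ORDER BY (1 rows):
depts.name | depts.id
dave | 20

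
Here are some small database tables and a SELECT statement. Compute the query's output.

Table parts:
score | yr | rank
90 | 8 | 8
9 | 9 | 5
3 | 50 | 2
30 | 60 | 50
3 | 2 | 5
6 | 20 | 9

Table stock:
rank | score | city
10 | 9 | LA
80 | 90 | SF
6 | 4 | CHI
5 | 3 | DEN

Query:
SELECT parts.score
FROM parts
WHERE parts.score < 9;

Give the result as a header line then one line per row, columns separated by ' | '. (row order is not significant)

== RESULT ==
parts.score
3
3
6

Derivation:
After WHERE (3 rows):
parts.score | parts.yr | parts.rank
3 | 50 | 2
3 | 2 | 5
6 | 20 | 9
After SELECT (3 rows):
parts.score
3
3
6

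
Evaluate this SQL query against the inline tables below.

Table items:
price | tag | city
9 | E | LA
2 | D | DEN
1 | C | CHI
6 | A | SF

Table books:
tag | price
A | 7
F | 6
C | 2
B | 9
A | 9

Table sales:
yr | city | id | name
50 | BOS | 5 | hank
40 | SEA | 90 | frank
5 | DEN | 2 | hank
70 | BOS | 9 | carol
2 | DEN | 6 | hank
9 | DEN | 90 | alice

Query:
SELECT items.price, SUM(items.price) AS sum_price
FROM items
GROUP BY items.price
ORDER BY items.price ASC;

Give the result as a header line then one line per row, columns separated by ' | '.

After GROUP BY (4 rows):
items.price | sum_price
9 | 9
2 | 2
1 | 1
6 | 6
After ORDER BY (4 rows):
items.price | sum_price
1 | 1
2 | 2
6 | 6
9 | 9

== RESULT ==
items.price | sum_price
1 | 1
2 | 2
6 | 6
9 | 9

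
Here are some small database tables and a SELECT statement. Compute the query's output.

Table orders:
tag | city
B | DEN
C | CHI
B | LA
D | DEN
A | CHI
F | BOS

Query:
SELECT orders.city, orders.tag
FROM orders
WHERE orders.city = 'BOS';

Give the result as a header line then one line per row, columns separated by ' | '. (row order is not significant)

After WHERE (1 rows):
orders.tag | orders.city
F | BOS
After SELECT (1 rows):
orders.city | orders.tag
BOS | F

== RESULT ==
orders.city | orders.tag
BOS | F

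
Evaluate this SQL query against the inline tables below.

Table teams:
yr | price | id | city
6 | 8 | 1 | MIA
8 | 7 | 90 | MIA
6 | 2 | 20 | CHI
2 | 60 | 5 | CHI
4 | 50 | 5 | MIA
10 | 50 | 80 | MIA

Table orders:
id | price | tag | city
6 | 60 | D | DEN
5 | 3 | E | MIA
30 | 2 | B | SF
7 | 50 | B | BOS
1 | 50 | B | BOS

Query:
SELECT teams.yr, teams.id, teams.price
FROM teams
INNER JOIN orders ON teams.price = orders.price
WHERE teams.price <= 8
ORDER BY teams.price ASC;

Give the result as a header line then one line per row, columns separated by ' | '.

After JOIN orders (6 rows):
teams.yr | teams.price | teams.id | teams.city | orders.id | orders.price | orders.tag | orders.city
6 | 2 | 20 | CHI | 30 | 2 | B | SF
2 | 60 | 5 | CHI | 6 | 60 | D | DEN
4 | 50 | 5 | MIA | 7 | 50 | B | BOS
4 | 50 | 5 | MIA | 1 | 50 | B | BOS
10 | 50 | 80 | MIA | 7 | 50 | B | BOS
10 | 50 | 80 | MIA | 1 | 50 | B | BOS
After WHERE (1 rows):
teams.yr | teams.price | teams.id | teams.city | orders.id | orders.price | orders.tag | orders.city
6 | 2 | 20 | CHI | 30 | 2 | B | SF
After SELECT (1 rows):
teams.yr | teams.id | teams.price
6 | 20 | 2
After ORDER BY (1 rows):
teams.yr | teams.id | teams.price
6 | 20 | 2

== RESULT ==
teams.yr | teams.id | teams.price
6 | 20 | 2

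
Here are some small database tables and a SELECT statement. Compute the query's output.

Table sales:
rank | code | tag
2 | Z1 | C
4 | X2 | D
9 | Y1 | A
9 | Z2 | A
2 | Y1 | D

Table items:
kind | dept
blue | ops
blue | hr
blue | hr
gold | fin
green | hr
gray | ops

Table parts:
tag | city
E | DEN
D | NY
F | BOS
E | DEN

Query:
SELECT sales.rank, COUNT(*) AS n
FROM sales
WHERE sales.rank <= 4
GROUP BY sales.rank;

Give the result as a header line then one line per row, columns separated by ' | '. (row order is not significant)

After WHERE (3 rows):
sales.rank | sales.code | sales.tag
2 | Z1 | C
4 | X2 | D
2 | Y1 | D
After GROUP BY (2 rows):
sales.rank | n
2 | 2
4 | 1

== RESULT ==
sales.rank | n
2 | 2
4 | 1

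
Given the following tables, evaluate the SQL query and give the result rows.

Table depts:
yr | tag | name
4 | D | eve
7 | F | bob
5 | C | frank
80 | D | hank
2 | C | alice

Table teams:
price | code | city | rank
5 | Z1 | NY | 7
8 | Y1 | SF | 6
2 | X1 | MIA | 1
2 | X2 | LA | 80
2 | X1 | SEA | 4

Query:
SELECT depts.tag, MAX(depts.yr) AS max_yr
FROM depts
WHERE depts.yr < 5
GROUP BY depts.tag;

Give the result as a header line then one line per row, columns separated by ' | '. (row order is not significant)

After WHERE (2 rows):
depts.yr | depts.tag | depts.name
4 | D | eve
2 | C | alice
After GROUP BY (2 rows):
depts.tag | max_yr
D | 4
C | 2

== RESULT ==
depts.tag | max_yr
D | 4
C | 2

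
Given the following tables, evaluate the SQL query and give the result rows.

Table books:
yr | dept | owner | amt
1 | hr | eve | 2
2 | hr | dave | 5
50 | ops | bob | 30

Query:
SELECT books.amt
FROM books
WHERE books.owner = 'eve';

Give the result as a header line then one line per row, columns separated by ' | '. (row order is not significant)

After WHERE (1 rows):
books.yr | books.dept | books.owner | books.amt
1 | hr | eve | 2
After SELECT (1 rows):
books.amt
2

== RESULT ==
books.amt
2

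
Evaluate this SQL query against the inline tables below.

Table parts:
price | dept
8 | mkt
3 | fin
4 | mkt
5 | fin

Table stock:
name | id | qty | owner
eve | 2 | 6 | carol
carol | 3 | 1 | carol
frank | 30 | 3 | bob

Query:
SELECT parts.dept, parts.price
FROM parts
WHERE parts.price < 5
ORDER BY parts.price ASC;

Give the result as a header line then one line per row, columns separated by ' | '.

== RESULT ==
parts.dept | parts.price
fin | 3
mkt | 4

Derivation:
After WHERE (2 rows):
parts.price | parts.dept
3 | fin
4 | mkt
After SELECT (2 rows):
parts.dept | parts.price
fin | 3
mkt | 4
After ORDER BY (2 rows):
parts.dept | parts.price
fin | 3
mkt | 4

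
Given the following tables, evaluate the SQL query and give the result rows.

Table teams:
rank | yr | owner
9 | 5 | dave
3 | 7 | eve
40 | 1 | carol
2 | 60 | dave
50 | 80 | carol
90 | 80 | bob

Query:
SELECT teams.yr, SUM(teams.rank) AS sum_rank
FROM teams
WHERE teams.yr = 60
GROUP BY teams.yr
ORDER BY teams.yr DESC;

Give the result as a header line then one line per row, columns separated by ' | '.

== RESULT ==
teams.yr | sum_rank
60 | 2

Derivation:
After WHERE (1 rows):
teams.rank | teams.yr | teams.owner
2 | 60 | dave
After GROUP BY (1 rows):
teams.yr | sum_rank
60 | 2
After ORDER BY (1 rows):
teams.yr | sum_rank
60 | 2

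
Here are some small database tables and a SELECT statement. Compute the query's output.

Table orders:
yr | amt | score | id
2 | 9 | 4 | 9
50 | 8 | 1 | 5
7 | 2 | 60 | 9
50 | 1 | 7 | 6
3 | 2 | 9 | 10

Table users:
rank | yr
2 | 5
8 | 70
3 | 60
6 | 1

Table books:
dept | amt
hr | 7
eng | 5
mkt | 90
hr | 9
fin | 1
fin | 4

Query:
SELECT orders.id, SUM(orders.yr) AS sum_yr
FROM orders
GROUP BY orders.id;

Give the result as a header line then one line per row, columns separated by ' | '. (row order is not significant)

After GROUP BY (4 rows):
orders.id | sum_yr
9 | 9
5 | 50
6 | 50
10 | 3

== RESULT ==
orders.id | sum_yr
9 | 9
5 | 50
6 | 50
10 | 3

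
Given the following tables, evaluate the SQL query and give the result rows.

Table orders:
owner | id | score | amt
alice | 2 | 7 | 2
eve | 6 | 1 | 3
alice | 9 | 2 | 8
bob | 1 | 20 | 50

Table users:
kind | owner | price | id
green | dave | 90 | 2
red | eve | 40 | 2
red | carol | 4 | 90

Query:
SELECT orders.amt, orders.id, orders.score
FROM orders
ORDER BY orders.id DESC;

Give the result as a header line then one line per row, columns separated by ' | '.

== RESULT ==
orders.amt | orders.id | orders.score
8 | 9 | 2
3 | 6 | 1
2 | 2 | 7
50 | 1 | 20

Derivation:
After SELECT (4 rows):
orders.amt | orders.id | orders.score
2 | 2 | 7
3 | 6 | 1
8 | 9 | 2
50 | 1 | 20
After ORDER BY (4 rows):
orders.amt | orders.id | orders.score
8 | 9 | 2
3 | 6 | 1
2 | 2 | 7
50 | 1 | 20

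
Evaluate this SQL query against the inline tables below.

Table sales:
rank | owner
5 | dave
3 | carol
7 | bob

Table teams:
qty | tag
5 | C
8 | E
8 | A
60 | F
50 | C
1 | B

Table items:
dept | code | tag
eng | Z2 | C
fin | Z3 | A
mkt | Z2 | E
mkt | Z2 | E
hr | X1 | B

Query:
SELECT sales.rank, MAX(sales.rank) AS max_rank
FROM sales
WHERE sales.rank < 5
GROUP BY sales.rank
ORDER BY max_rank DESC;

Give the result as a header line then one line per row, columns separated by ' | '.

== RESULT ==
sales.rank | max_rank
3 | 3

Derivation:
After WHERE (1 rows):
sales.rank | sales.owner
3 | carol
After GROUP BY (1 rows):
sales.rank | max_rank
3 | 3
After ORDER BY (1 rows):
sales.rank | max_rank
3 | 3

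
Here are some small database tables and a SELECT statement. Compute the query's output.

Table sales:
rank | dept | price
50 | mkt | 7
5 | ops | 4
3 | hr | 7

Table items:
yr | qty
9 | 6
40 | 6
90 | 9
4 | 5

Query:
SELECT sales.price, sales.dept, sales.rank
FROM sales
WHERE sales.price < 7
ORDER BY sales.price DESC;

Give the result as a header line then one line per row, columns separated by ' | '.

After WHERE (1 rows):
sales.rank | sales.dept | sales.price
5 | ops | 4
After SELECT (1 rows):
sales.price | sales.dept | sales.rank
4 | ops | 5
After ORDER BY (1 rows):
sales.price | sales.dept | sales.rank
4 | ops | 5

== RESULT ==
sales.price | sales.dept | sales.rank
4 | ops | 5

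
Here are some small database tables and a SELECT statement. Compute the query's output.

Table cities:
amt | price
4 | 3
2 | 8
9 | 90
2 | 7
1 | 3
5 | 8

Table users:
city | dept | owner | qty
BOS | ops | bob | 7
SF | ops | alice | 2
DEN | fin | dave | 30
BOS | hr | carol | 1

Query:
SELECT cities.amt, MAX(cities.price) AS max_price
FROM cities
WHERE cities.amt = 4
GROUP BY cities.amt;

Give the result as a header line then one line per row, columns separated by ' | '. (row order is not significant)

== RESULT ==
cities.amt | max_price
4 | 3

Derivation:
After WHERE (1 rows):
cities.amt | cities.price
4 | 3
After GROUP BY (1 rows):
cities.amt | max_price
4 | 3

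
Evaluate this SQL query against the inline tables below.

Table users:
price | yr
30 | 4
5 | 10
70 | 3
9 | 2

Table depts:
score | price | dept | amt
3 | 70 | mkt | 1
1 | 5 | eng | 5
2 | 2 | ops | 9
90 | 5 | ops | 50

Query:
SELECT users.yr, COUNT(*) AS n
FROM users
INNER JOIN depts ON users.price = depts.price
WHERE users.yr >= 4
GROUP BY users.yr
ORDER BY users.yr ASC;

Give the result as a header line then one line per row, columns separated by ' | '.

== RESULT ==
users.yr | n
10 | 2

Derivation:
After JOIN depts (3 rows):
users.price | users.yr | depts.score | depts.price | depts.dept | depts.amt
5 | 10 | 1 | 5 | eng | 5
5 | 10 | 90 | 5 | ops | 50
70 | 3 | 3 | 70 | mkt | 1
After WHERE (2 rows):
users.price | users.yr | depts.score | depts.price | depts.dept | depts.amt
5 | 10 | 1 | 5 | eng | 5
5 | 10 | 90 | 5 | ops | 50
After GROUP BY (1 rows):
users.yr | n
10 | 2
After ORDER BY (1 rows):
users.yr | n
10 | 2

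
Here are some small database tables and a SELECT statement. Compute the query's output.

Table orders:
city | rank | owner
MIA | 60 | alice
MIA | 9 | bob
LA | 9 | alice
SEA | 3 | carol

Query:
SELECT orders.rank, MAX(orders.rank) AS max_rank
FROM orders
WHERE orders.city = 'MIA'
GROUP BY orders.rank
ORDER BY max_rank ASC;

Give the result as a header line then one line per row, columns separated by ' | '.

== RESULT ==
orders.rank | max_rank
9 | 9
60 | 60

Derivation:
After WHERE (2 rows):
orders.city | orders.rank | orders.owner
MIA | 60 | alice
MIA | 9 | bob
After GROUP BY (2 rows):
orders.rank | max_rank
60 | 60
9 | 9
After ORDER BY (2 rows):
orders.rank | max_rank
9 | 9
60 | 60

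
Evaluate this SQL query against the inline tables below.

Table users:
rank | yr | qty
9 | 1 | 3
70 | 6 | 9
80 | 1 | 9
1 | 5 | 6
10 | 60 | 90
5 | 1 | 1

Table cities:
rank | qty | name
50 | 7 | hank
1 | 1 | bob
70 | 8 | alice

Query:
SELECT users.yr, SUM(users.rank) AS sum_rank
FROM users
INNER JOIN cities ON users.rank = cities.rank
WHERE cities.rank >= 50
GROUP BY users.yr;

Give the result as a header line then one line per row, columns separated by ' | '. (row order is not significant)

After JOIN cities (2 rows):
users.rank | users.yr | users.qty | cities.rank | cities.qty | cities.name
70 | 6 | 9 | 70 | 8 | alice
1 | 5 | 6 | 1 | 1 | bob
After WHERE (1 rows):
users.rank | users.yr | users.qty | cities.rank | cities.qty | cities.name
70 | 6 | 9 | 70 | 8 | alice
After GROUP BY (1 rows):
users.yr | sum_rank
6 | 70

== RESULT ==
users.yr | sum_rank
6 | 70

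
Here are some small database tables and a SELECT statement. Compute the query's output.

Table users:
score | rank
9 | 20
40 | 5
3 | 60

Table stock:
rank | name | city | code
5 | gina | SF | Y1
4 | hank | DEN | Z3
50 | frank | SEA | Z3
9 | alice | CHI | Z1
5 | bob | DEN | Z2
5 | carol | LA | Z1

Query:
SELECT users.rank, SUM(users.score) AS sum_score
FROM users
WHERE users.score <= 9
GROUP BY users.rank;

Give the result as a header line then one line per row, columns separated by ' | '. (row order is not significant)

== RESULT ==
users.rank | sum_score
20 | 9
60 | 3

Derivation:
After WHERE (2 rows):
users.score | users.rank
9 | 20
3 | 60
After GROUP BY (2 rows):
users.rank | sum_score
20 | 9
60 | 3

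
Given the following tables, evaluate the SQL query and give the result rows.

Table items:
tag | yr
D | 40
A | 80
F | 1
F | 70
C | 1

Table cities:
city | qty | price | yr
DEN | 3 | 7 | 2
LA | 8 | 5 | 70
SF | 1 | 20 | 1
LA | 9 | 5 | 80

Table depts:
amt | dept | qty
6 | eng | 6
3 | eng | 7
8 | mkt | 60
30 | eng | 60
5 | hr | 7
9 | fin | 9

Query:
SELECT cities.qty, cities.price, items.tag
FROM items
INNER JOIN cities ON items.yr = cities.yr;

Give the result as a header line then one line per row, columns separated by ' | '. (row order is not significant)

After JOIN cities (4 rows):
items.tag | items.yr | cities.city | cities.qty | cities.price | cities.yr
A | 80 | LA | 9 | 5 | 80
F | 1 | SF | 1 | 20 | 1
F | 70 | LA | 8 | 5 | 70
C | 1 | SF | 1 | 20 | 1
After SELECT (4 rows):
cities.qty | cities.price | items.tag
9 | 5 | A
1 | 20 | F
8 | 5 | F
1 | 20 | C

== RESULT ==
cities.qty | cities.price | items.tag
9 | 5 | A
1 | 20 | F
8 | 5 | F
1 | 20 | C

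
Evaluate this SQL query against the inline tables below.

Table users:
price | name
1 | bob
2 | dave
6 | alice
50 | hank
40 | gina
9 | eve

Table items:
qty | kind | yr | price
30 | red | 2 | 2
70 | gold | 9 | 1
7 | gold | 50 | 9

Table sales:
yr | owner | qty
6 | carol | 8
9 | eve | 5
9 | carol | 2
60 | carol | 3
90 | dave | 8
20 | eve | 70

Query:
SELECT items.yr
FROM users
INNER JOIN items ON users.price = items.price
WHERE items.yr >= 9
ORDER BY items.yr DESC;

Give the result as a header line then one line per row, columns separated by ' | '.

== RESULT ==
items.yr
50
9

Derivation:
After JOIN items (3 rows):
users.price | users.name | items.qty | items.kind | items.yr | items.price
1 | bob | 70 | gold | 9 | 1
2 | dave | 30 | red | 2 | 2
9 | eve | 7 | gold | 50 | 9
After WHERE (2 rows):
users.price | users.name | items.qty | items.kind | items.yr | items.price
1 | bob | 70 | gold | 9 | 1
9 | eve | 7 | gold | 50 | 9
After SELECT (2 rows):
items.yr
9
50
After ORDER BY (2 rows):
items.yr
50
9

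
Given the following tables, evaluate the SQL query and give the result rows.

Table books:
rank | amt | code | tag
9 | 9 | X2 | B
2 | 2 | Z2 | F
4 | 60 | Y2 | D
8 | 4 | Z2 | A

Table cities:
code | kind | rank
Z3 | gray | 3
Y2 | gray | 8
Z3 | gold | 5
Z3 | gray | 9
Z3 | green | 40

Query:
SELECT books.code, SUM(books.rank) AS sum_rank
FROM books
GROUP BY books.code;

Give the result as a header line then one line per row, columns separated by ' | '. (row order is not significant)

== RESULT ==
books.code | sum_rank
X2 | 9
Z2 | 10
Y2 | 4

Derivation:
After GROUP BY (3 rows):
books.code | sum_rank
X2 | 9
Z2 | 10
Y2 | 4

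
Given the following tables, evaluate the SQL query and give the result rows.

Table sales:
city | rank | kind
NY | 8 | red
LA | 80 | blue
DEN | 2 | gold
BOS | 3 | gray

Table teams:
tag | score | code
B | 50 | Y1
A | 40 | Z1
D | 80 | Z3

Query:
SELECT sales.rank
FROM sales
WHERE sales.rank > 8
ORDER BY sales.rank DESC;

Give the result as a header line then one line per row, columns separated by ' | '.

After WHERE (1 rows):
sales.city | sales.rank | sales.kind
LA | 80 | blue
After SELECT (1 rows):
sales.rank
80
After ORDER BY (1 rows):
sales.rank
80

== RESULT ==
sales.rank
80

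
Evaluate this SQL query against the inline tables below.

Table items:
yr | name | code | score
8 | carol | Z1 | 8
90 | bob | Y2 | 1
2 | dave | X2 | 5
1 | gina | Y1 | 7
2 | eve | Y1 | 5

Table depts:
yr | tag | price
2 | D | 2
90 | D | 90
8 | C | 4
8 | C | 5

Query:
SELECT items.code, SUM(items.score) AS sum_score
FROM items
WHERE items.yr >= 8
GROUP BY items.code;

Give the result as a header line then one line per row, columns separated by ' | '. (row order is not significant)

== RESULT ==
items.code | sum_score
Z1 | 8
Y2 | 1

Derivation:
After WHERE (2 rows):
items.yr | items.name | items.code | items.score
8 | carol | Z1 | 8
90 | bob | Y2 | 1
After GROUP BY (2 rows):
items.code | sum_score
Z1 | 8
Y2 | 1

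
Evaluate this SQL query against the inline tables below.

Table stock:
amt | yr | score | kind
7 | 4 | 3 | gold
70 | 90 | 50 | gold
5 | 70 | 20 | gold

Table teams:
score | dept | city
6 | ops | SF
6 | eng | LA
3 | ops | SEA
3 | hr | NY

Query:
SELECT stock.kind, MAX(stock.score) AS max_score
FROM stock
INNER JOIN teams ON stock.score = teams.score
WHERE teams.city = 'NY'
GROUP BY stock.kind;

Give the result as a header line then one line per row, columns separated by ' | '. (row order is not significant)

== RESULT ==
stock.kind | max_score
gold | 3

Derivation:
After JOIN teams (2 rows):
stock.amt | stock.yr | stock.score | stock.kind | teams.score | teams.dept | teams.city
7 | 4 | 3 | gold | 3 | ops | SEA
7 | 4 | 3 | gold | 3 | hr | NY
After WHERE (1 rows):
stock.amt | stock.yr | stock.score | stock.kind | teams.score | teams.dept | teams.city
7 | 4 | 3 | gold | 3 | hr | NY
After GROUP BY (1 rows):
stock.kind | max_score
gold | 3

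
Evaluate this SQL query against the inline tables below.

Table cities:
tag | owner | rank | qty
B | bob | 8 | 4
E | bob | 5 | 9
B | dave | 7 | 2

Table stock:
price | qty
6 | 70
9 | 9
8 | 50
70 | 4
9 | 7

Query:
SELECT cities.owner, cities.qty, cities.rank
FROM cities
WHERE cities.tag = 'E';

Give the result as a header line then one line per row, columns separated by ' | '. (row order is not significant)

== RESULT ==
cities.owner | cities.qty | cities.rank
bob | 9 | 5

Derivation:
After WHERE (1 rows):
cities.tag | cities.owner | cities.rank | cities.qty
E | bob | 5 | 9
After SELECT (1 rows):
cities.owner | cities.qty | cities.rank
bob | 9 | 5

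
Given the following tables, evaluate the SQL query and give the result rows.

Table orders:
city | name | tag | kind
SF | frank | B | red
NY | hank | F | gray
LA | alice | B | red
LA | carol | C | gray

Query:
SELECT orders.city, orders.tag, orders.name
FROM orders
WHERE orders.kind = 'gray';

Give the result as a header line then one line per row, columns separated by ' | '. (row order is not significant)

== RESULT ==
orders.city | orders.tag | orders.name
NY | F | hank
LA | C | carol

Derivation:
After WHERE (2 rows):
orders.city | orders.name | orders.tag | orders.kind
NY | hank | F | gray
LA | carol | C | gray
After SELECT (2 rows):
orders.city | orders.tag | orders.name
NY | F | hank
LA | C | carol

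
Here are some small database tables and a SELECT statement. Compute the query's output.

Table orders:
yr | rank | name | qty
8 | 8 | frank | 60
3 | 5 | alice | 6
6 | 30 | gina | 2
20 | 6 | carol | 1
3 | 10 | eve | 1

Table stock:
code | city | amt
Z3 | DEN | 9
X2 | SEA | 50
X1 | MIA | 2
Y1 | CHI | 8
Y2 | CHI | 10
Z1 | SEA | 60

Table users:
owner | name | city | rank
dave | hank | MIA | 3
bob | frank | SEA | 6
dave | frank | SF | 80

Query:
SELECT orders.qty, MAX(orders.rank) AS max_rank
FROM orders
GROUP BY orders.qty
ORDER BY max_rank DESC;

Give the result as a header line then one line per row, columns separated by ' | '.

== RESULT ==
orders.qty | max_rank
2 | 30
1 | 10
60 | 8
6 | 5

Derivation:
After GROUP BY (4 rows):
orders.qty | max_rank
60 | 8
6 | 5
2 | 30
1 | 10
After ORDER BY (4 rows):
orders.qty | max_rank
2 | 30
1 | 10
60 | 8
6 | 5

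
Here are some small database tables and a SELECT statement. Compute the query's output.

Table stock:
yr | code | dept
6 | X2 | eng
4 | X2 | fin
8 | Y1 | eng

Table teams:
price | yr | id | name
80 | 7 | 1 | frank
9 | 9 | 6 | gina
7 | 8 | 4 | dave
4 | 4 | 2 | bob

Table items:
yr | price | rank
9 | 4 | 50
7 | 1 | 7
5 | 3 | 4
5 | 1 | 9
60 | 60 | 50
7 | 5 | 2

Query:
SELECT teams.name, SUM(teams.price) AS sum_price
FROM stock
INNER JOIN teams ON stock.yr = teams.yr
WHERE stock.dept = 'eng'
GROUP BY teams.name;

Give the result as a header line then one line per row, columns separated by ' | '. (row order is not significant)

After JOIN teams (2 rows):
stock.yr | stock.code | stock.dept | teams.price | teams.yr | teams.id | teams.name
4 | X2 | fin | 4 | 4 | 2 | bob
8 | Y1 | eng | 7 | 8 | 4 | dave
After WHERE (1 rows):
stock.yr | stock.code | stock.dept | teams.price | teams.yr | teams.id | teams.name
8 | Y1 | eng | 7 | 8 | 4 | dave
After GROUP BY (1 rows):
teams.name | sum_price
dave | 7

== RESULT ==
teams.name | sum_price
dave | 7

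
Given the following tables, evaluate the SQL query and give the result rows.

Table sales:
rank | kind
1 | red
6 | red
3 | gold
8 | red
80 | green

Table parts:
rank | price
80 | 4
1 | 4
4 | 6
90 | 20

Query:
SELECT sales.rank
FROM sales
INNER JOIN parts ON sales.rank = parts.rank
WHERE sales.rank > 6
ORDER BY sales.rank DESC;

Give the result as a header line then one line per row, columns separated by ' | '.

== RESULT ==
sales.rank
80

Derivation:
After JOIN parts (2 rows):
sales.rank | sales.kind | parts.rank | parts.price
1 | red | 1 | 4
80 | green | 80 | 4
After WHERE (1 rows):
sales.rank | sales.kind | parts.rank | parts.price
80 | green | 80 | 4
After SELECT (1 rows):
sales.rank
80
After ORDER BY (1 rows):
sales.rank
80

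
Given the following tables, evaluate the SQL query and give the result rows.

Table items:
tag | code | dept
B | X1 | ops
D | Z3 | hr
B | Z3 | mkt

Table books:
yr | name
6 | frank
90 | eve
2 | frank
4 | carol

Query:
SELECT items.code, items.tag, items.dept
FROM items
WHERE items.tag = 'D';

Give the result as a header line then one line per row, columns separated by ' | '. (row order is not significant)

== RESULT ==
items.code | items.tag | items.dept
Z3 | D | hr

Derivation:
After WHERE (1 rows):
items.tag | items.code | items.dept
D | Z3 | hr
After SELECT (1 rows):
items.code | items.tag | items.dept
Z3 | D | hr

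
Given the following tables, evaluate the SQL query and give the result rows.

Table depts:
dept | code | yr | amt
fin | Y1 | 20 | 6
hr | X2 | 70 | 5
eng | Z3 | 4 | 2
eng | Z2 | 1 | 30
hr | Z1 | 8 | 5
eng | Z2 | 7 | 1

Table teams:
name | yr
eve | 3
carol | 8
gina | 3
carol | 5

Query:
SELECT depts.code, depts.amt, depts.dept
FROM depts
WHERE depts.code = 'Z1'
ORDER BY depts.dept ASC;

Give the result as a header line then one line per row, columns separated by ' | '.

After WHERE (1 rows):
depts.dept | depts.code | depts.yr | depts.amt
hr | Z1 | 8 | 5
After SELECT (1 rows):
depts.code | depts.amt | depts.dept
Z1 | 5 | hr
After ORDER BY (1 rows):
depts.code | depts.amt | depts.dept
Z1 | 5 | hr

== RESULT ==
depts.code | depts.amt | depts.dept
Z1 | 5 | hr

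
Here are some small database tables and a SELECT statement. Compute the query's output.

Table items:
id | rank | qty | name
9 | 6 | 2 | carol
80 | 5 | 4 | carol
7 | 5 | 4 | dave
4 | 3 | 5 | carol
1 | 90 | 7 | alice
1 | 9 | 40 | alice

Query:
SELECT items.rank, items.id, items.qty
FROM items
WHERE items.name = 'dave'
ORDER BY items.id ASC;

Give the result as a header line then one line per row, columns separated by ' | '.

== RESULT ==
items.rank | items.id | items.qty
5 | 7 | 4

Derivation:
After WHERE (1 rows):
items.id | items.rank | items.qty | items.name
7 | 5 | 4 | dave
After SELECT (1 rows):
items.rank | items.id | items.qty
5 | 7 | 4
After ORDER BY (1 rows):
items.rank | items.id | items.qty
5 | 7 | 4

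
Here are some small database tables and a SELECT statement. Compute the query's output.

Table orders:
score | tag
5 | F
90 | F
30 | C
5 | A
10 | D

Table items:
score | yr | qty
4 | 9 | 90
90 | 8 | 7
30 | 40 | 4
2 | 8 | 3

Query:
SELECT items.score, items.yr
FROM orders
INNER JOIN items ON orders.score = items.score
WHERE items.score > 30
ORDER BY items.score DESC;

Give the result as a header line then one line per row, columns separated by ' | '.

== RESULT ==
items.score | items.yr
90 | 8

Derivation:
After JOIN items (2 rows):
orders.score | orders.tag | items.score | items.yr | items.qty
90 | F | 90 | 8 | 7
30 | C | 30 | 40 | 4
After WHERE (1 rows):
orders.score | orders.tag | items.score | items.yr | items.qty
90 | F | 90 | 8 | 7
After SELECT (1 rows):
items.score | items.yr
90 | 8
After ORDER BY (1 rows):
items.score | items.yr
90 | 8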